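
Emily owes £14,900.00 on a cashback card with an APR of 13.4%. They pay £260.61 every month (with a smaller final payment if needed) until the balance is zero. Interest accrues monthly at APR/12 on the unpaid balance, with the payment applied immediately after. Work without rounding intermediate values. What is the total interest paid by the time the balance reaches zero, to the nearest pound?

£8,975

Monthly rate r = 13.4%/12 = 1.11667% = 0.0111667.
Payoff takes n = ⌈−ln(1 − rB₀/P)/ln(1+r)⌉ = ⌈91.611⌉ = 92 payments; the last is £159.62.
Total paid = 91·£260.61 + £159.62 = £23,875.13.
Total interest = total paid − principal = £23,875.13 − £14,900.00 = £8,975.13.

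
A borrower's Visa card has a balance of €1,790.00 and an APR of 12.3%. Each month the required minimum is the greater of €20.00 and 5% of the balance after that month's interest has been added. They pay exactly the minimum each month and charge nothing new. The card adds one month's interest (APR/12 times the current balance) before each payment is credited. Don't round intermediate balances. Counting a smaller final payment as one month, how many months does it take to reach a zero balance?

59 months

Monthly rate r = 12.3%/12 = 1.025% = 0.01025.
While 5% of the post-interest balance exceeds €20.00, each month B ← (B·(1+r))·(1 − 0.05), i.e. B shrinks by the factor (1+r)·0.95 = 0.95974.
This holds for months 1–37. Entering month 38 the balance is €391.29; 5% of the post-interest balance is now below €20.00, so the flat €20.00 minimum applies from here.
From month 38 a fixed €20.00 at rate r clears €391.29 in 22 more payments. Total: 37 + 22 = 59 months.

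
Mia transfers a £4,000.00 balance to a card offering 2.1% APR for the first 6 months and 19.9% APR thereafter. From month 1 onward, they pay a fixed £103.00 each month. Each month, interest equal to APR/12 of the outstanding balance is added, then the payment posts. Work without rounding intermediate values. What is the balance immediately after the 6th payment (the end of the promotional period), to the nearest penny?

£3,421.47

Promo months 1–6 at r₀ = 2.1%/12 = 0.00175; months 7+ at r₁ = 19.9%/12 = 0.0165833.
After month 6: iterate B ← B·(1+r₀) − £103.00 for 6 months → £3,421.47.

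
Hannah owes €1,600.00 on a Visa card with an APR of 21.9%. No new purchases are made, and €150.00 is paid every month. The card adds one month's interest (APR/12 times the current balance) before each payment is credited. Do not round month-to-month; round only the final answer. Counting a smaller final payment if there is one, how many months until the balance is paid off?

12 months

Monthly rate r = 21.9%/12 = 1.825% = 0.01825.
Recurrence: B ← B·(1+r) − €150.00.
Month 1: interest €29.20; balance after payment €1,479.20.
Month 2: interest €27.00; balance after payment €1,356.20.
Closed form: n = −ln(1 − rB₀/P)/ln(1+r) = −ln(0.80533)/ln(1.01825) ≈ 11.971, so the balance reaches zero during payment 12.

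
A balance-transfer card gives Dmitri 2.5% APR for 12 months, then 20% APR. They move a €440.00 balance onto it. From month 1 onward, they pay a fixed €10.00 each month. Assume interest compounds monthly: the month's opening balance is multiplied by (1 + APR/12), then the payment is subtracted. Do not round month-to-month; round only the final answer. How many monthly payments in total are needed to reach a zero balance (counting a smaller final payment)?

Promo months 1–12 at r₀ = 2.5%/12 = 0.00208333; months 13+ at r₁ = 20%/12 = 0.0166667.
After month 12: iterate B ← B·(1+r₀) − €10.00 for 12 months → €329.74.
Then at r₁ with €10.00/mo: n₂ = −ln(1 − r₁·B/P)/ln(1+r₁) ≈ 48.25 → 49 more payments.

61 months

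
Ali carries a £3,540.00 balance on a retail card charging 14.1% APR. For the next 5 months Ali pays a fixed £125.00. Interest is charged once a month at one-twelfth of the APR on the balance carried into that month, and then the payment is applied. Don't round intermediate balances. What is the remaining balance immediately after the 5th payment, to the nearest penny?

Monthly rate r = 14.1%/12 = 1.175% = 0.01175.
Each month: B ← B·(1+r) − £125.00.
Month 1: interest £41.59; balance after payment £3,456.59.
Month 2: interest £40.61; balance after payment £3,372.21.
Month 3: interest £39.62; balance after payment £3,286.83.
Month 4: interest £38.62; balance after payment £3,200.45.
Month 5: interest £37.61; balance after payment £3,113.06.

£3,113.06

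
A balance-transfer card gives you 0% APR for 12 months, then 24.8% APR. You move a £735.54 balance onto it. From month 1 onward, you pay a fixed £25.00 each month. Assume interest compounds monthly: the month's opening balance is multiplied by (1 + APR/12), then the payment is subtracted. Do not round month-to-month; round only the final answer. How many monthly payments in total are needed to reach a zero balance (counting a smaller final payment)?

34 months

Promo months 1–12 at r₀ = 0%/12 = 0; months 13+ at r₁ = 24.8%/12 = 0.0206667.
After month 12 (no interest yet): B = £735.54 − 12·£25.00 = £435.54.
Then at r₁ with £25.00/mo: n₂ = −ln(1 − r₁·B/P)/ln(1+r₁) ≈ 21.82 → 22 more payments.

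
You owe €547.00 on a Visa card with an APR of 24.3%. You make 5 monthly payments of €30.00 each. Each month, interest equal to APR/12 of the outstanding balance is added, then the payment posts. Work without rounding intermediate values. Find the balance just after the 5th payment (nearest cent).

Monthly rate r = 24.3%/12 = 2.025% = 0.02025.
Each month: B ← B·(1+r) − €30.00.
Month 1: interest €11.08; balance after payment €528.08.
Month 2: interest €10.69; balance after payment €508.77.
Month 3: interest €10.30; balance after payment €489.07.
Month 4: interest €9.90; balance after payment €468.98.
Month 5: interest €9.50; balance after payment €448.47.

€448.47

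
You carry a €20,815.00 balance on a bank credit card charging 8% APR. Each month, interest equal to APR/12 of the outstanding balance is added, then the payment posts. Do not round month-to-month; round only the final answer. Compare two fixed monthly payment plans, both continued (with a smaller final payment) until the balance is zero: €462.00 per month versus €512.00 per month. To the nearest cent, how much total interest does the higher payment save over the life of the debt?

Monthly rate r = 8%/12 = 0.666667% = 0.00666667.
At €462.00/mo: n = ⌈−ln(1 − rB₀/P)/ln(1+r)⌉ = 54 payments (last €350.00); total interest = total paid − €20,815.00 = €4,021.00.
At €512.00/mo: 48 payments (last €295.33); total interest €3,544.33.
Interest saved = €4,021.00 − €3,544.33 = €476.67.

€476.67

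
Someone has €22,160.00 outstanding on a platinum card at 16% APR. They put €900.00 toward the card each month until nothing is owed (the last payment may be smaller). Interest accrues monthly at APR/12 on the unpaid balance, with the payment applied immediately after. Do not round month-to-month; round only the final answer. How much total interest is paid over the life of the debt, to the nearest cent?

€4,879.74

Monthly rate r = 16%/12 = 1.33333% = 0.0133333.
Payoff takes n = ⌈−ln(1 − rB₀/P)/ln(1+r)⌉ = ⌈30.044⌉ = 31 payments; the last is €39.74.
Total paid = 30·€900.00 + €39.74 = €27,039.74.
Total interest = total paid − principal = €27,039.74 − €22,160.00 = €4,879.74.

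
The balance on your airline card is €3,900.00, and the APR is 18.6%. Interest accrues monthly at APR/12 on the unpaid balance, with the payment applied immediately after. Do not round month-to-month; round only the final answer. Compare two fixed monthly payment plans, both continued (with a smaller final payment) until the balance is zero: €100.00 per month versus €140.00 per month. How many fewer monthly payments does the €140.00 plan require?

Monthly rate r = 18.6%/12 = 1.55% = 0.0155.
At €100.00/mo: n = ⌈−ln(1 − rB₀/P)/ln(1+r)⌉ = 61 payments (last €30.97); total interest = total paid − €3,900.00 = €2,130.97.
At €140.00/mo: 37 payments (last €105.21); total interest €1,245.21.
Payments saved = 61 − 37 = 24.

24 fewer payments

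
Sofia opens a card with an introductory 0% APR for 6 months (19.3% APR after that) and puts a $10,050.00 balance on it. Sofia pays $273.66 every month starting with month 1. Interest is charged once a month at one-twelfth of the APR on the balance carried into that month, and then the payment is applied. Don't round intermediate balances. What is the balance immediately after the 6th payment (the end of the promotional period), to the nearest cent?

$8,408.04

Promo months 1–6 at r₀ = 0%/12 = 0; months 7+ at r₁ = 19.3%/12 = 0.0160833.
After month 6 (no interest yet): B = $10,050.00 − 6·$273.66 = $8,408.04.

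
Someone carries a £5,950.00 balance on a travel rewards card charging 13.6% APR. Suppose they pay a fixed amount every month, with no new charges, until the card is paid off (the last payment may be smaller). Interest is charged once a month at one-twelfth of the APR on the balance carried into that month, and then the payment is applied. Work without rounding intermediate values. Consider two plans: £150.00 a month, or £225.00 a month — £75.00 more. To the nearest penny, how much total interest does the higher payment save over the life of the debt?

£833.62

Monthly rate r = 13.6%/12 = 1.13333% = 0.0113333.
At £150.00/mo: n = ⌈−ln(1 − rB₀/P)/ln(1+r)⌉ = 53 payments (last £146.57); total interest = total paid − £5,950.00 = £1,996.57.
At £225.00/mo: 32 payments (last £137.95); total interest £1,162.95.
Interest saved = £1,996.57 − £1,162.95 = £833.62.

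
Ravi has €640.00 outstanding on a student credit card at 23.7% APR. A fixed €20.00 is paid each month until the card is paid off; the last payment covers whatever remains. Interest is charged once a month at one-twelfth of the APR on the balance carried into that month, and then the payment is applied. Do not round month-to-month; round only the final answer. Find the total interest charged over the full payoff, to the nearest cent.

€382.31

Monthly rate r = 23.7%/12 = 1.975% = 0.01975.
Payoff takes n = ⌈−ln(1 − rB₀/P)/ln(1+r)⌉ = ⌈51.115⌉ = 52 payments; the last is €2.31.
Total paid = 51·€20.00 + €2.31 = €1,022.31.
Total interest = total paid − principal = €1,022.31 − €640.00 = €382.31.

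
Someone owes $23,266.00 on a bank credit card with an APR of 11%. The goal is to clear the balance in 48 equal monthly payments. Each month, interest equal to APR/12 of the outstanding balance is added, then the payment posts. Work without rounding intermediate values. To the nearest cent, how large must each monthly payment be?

Monthly rate r = 11%/12 = 0.916667% = 0.00916667.
Level-payment amortization: P = B₀·r / (1 − (1+r)^(−n)) = 23266.00·0.00916667 / (1 − 1.00917^(−48)).
Denominator 1 − (1+r)^(−48) = 0.35467136.
P = 213.272 / 0.35467136 ≈ 601.32.

$601.32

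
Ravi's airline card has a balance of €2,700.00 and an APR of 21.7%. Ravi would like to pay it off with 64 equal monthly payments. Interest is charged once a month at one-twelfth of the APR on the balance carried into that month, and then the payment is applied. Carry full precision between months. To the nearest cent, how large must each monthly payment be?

€71.55

Monthly rate r = 21.7%/12 = 1.80833% = 0.0180833.
Level-payment amortization: P = B₀·r / (1 − (1+r)^(−n)) = 2700.00·0.0180833 / (1 − 1.01808^(−64)).
Denominator 1 − (1+r)^(−64) = 0.682409854.
P = 48.825 / 0.682409854 ≈ 71.55.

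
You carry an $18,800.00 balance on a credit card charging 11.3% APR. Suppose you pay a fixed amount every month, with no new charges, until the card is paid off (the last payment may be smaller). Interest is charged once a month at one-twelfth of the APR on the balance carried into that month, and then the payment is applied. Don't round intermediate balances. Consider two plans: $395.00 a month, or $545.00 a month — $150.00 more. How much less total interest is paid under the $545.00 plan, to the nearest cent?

$2,216.52

Monthly rate r = 11.3%/12 = 0.941667% = 0.00941667.
At $395.00/mo: n = ⌈−ln(1 − rB₀/P)/ln(1+r)⌉ = 64 payments (last $171.96); total interest = total paid − $18,800.00 = $6,256.96.
At $545.00/mo: 42 payments (last $495.44); total interest $4,040.44.
Interest saved = $6,256.96 − $4,040.44 = $2,216.52.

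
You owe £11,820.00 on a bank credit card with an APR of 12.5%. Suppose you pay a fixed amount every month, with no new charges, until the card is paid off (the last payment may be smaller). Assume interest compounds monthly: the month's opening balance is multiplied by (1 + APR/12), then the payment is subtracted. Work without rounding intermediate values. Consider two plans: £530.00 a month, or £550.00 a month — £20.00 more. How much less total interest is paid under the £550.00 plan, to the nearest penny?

Monthly rate r = 12.5%/12 = 1.04167% = 0.0104167.
At £530.00/mo: n = ⌈−ln(1 − rB₀/P)/ln(1+r)⌉ = 26 payments (last £271.82); total interest = total paid − £11,820.00 = £1,701.82.
At £550.00/mo: 25 payments (last £251.23); total interest £1,631.23.
Interest saved = £1,701.82 − £1,631.23 = £70.59.

£70.59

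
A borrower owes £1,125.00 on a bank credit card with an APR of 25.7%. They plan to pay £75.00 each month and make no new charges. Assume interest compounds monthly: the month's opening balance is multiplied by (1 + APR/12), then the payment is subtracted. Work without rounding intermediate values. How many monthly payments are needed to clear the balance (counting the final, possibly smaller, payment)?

19 months

Monthly rate r = 25.7%/12 = 2.14167% = 0.0214167.
Recurrence: B ← B·(1+r) − £75.00.
Month 1: interest £24.09; balance after payment £1,074.09.
Month 2: interest £23.00; balance after payment £1,022.10.
Closed form: n = −ln(1 − rB₀/P)/ln(1+r) = −ln(0.67875)/ln(1.02142) ≈ 18.287, so the balance reaches zero during payment 19.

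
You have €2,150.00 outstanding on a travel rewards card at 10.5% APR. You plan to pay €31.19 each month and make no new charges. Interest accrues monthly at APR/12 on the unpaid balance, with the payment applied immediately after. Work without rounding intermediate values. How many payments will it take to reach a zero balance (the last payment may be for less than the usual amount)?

Monthly rate r = 10.5%/12 = 0.875% = 0.00875.
Recurrence: B ← B·(1+r) − €31.19.
Month 1: interest €18.81; balance after payment €2,137.62.
Month 2: interest €18.70; balance after payment €2,125.14.
Closed form: n = −ln(1 − rB₀/P)/ln(1+r) = −ln(0.39684)/ln(1.00875) ≈ 106.086, so the balance reaches zero during payment 107.

107 payments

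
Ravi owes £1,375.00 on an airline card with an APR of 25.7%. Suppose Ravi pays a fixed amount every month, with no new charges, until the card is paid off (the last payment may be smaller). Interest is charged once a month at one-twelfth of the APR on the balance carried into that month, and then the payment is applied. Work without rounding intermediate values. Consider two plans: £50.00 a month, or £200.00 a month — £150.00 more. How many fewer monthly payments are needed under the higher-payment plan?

Monthly rate r = 25.7%/12 = 2.14167% = 0.0214167.
At £50.00/mo: n = ⌈−ln(1 − rB₀/P)/ln(1+r)⌉ = 42 payments (last £47.80); total interest = total paid − £1,375.00 = £722.80.
At £200.00/mo: 8 payments (last £103.81); total interest £128.81.
Payments saved = 42 − 8 = 34.

34 fewer payments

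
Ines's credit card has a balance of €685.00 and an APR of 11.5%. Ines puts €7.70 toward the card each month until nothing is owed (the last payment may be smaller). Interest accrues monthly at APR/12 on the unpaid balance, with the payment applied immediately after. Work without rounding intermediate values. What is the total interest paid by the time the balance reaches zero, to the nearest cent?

Monthly rate r = 11.5%/12 = 0.958333% = 0.00958333.
Payoff takes n = ⌈−ln(1 − rB₀/P)/ln(1+r)⌉ = ⌈200.700⌉ = 201 payments; the last is €5.40.
Total paid = 200·€7.70 + €5.40 = €1,545.40.
Total interest = total paid − principal = €1,545.40 − €685.00 = €860.40.

€860.40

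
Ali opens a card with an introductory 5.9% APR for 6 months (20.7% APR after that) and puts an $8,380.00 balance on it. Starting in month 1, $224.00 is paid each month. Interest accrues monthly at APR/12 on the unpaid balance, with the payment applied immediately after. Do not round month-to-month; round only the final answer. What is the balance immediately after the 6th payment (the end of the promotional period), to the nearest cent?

$7,269.64

Promo months 1–6 at r₀ = 5.9%/12 = 0.00491667; months 7+ at r₁ = 20.7%/12 = 0.01725.
After month 6: iterate B ← B·(1+r₀) − $224.00 for 6 months → $7,269.64.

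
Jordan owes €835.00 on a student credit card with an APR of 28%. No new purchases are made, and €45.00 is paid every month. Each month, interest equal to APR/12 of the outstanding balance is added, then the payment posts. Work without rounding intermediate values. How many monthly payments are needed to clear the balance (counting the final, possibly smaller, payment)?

Monthly rate r = 28%/12 = 2.33333% = 0.0233333.
Recurrence: B ← B·(1+r) − €45.00.
Month 1: interest €19.48; balance after payment €809.48.
Month 2: interest €18.89; balance after payment €783.37.
Closed form: n = −ln(1 − rB₀/P)/ln(1+r) = −ln(0.56704)/ln(1.02333) ≈ 24.597, so the balance reaches zero during payment 25.

25 payments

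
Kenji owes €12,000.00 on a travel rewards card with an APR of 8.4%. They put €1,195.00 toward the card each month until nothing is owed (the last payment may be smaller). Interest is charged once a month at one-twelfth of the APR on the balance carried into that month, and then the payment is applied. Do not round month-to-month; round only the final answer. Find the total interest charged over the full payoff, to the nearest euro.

€487

Monthly rate r = 8.4%/12 = 0.7% = 0.007.
Payoff takes n = ⌈−ln(1 − rB₀/P)/ln(1+r)⌉ = ⌈10.449⌉ = 11 payments; the last is €537.16.
Total paid = 10·€1,195.00 + €537.16 = €12,487.16.
Total interest = total paid − principal = €12,487.16 − €12,000.00 = €487.16.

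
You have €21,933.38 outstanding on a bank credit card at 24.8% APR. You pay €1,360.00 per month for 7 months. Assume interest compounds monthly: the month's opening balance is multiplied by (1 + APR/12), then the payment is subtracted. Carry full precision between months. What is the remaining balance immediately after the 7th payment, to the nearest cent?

Monthly rate r = 24.8%/12 = 2.06667% = 0.0206667.
Each month: B ← B·(1+r) − €1,360.00.
Month 1: interest €453.29; balance after payment €21,026.67.
Month 2: interest €434.55; balance after payment €20,101.22.
Month 3: interest €415.43; balance after payment €19,156.65.
Month 4: interest €395.90; balance after payment €18,192.55.
Month 5: interest €375.98; balance after payment €17,208.53.
Month 6: interest €355.64; balance after payment €16,204.17.
Month 7: interest €334.89; balance after payment €15,179.06.

€15,179.06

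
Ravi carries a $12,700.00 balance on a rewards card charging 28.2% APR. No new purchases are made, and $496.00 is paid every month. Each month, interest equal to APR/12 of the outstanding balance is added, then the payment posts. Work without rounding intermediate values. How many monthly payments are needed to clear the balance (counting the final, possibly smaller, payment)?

40 months

Monthly rate r = 28.2%/12 = 2.35% = 0.0235.
Recurrence: B ← B·(1+r) − $496.00.
Month 1: interest $298.45; balance after payment $12,502.45.
Month 2: interest $293.81; balance after payment $12,300.26.
Closed form: n = −ln(1 − rB₀/P)/ln(1+r) = −ln(0.39829)/ln(1.0235) ≈ 39.632, so the balance reaches zero during payment 40.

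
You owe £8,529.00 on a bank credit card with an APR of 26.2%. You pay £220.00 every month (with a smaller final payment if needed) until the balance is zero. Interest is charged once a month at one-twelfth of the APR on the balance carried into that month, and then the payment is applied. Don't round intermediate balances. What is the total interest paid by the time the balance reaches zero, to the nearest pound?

Monthly rate r = 26.2%/12 = 2.18333% = 0.0218333.
Payoff takes n = ⌈−ln(1 − rB₀/P)/ln(1+r)⌉ = ⌈86.750⌉ = 87 payments; the last is £165.38.
Total paid = 86·£220.00 + £165.38 = £19,085.38.
Total interest = total paid − principal = £19,085.38 − £8,529.00 = £10,556.38.

£10,556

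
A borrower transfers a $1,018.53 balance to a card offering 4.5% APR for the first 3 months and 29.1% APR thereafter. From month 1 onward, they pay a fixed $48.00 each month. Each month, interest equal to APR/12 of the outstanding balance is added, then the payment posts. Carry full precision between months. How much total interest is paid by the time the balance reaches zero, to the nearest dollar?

Promo months 1–3 at r₀ = 4.5%/12 = 0.00375; months 4+ at r₁ = 29.1%/12 = 0.02425.
After month 3: iterate B ← B·(1+r₀) − $48.00 for 3 months → $885.49.
Then at r₁ with $48.00/mo: n₂ = −ln(1 − r₁·B/P)/ln(1+r₁) ≈ 24.75 → 25 more payments.
Total paid = 27·$48.00 + $36.14 = $1,332.14; interest = $1,332.14 − $1,018.53 = $313.61.

$314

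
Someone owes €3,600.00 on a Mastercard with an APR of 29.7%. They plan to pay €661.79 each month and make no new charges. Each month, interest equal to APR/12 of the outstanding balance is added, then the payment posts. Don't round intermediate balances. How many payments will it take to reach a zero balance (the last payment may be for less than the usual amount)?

Monthly rate r = 29.7%/12 = 2.475% = 0.02475.
Recurrence: B ← B·(1+r) − €661.79.
Month 1: interest €89.10; balance after payment €3,027.31.
Month 2: interest €74.93; balance after payment €2,440.45.
Month 3: interest €60.40; balance after payment €1,839.06.
Month 4: interest €45.52; balance after payment €1,222.78.
Month 5: interest €30.26; balance after payment €591.26.
Month 6: interest €14.63; balance after payment €0.00.

6 months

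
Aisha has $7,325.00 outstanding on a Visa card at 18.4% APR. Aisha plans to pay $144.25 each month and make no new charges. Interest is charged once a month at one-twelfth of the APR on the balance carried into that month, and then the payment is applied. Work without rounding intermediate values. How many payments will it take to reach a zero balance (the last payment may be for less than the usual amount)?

100 payments

Monthly rate r = 18.4%/12 = 1.53333% = 0.0153333.
Recurrence: B ← B·(1+r) − $144.25.
Month 1: interest $112.32; balance after payment $7,293.07.
Month 2: interest $111.83; balance after payment $7,260.64.
Closed form: n = −ln(1 − rB₀/P)/ln(1+r) = −ln(0.22137)/ln(1.01533) ≈ 99.093, so the balance reaches zero during payment 100.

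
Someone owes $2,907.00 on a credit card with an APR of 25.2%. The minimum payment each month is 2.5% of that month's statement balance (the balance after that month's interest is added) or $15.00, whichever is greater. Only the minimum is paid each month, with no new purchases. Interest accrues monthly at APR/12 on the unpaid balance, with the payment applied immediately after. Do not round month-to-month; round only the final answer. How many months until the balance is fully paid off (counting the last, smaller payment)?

436 months

Monthly rate r = 25.2%/12 = 2.1% = 0.021.
While 2.5% of the post-interest balance exceeds $15.00, each month B ← (B·(1+r))·(1 − 0.025), i.e. B shrinks by the factor (1+r)·0.975 = 0.99547.
This holds for months 1–353. Entering month 354 the balance is $586.36; 2.5% of the post-interest balance is now below $15.00, so the flat $15.00 minimum applies from here.
From month 354 a fixed $15.00 at rate r clears $586.36 in 83 more payments. Total: 353 + 83 = 436 months.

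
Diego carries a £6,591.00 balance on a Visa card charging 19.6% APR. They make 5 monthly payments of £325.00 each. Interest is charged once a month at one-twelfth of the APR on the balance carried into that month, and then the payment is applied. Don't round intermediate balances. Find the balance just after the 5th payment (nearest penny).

Monthly rate r = 19.6%/12 = 1.63333% = 0.0163333.
Each month: B ← B·(1+r) − £325.00.
Month 1: interest £107.65; balance after payment £6,373.65.
Month 2: interest £104.10; balance after payment £6,152.76.
Month 3: interest £100.50; balance after payment £5,928.25.
Month 4: interest £96.83; balance after payment £5,700.08.
Month 5: interest £93.10; balance after payment £5,468.18.

£5,468.18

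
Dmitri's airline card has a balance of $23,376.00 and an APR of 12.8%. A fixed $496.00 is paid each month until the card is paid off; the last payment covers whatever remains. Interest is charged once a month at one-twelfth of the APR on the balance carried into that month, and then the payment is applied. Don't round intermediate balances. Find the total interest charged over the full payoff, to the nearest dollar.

$9,281

Monthly rate r = 12.8%/12 = 1.06667% = 0.0106667.
Payoff takes n = ⌈−ln(1 − rB₀/P)/ln(1+r)⌉ = ⌈65.841⌉ = 66 payments; the last is $417.32.
Total paid = 65·$496.00 + $417.32 = $32,657.32.
Total interest = total paid − principal = $32,657.32 − $23,376.00 = $9,281.32.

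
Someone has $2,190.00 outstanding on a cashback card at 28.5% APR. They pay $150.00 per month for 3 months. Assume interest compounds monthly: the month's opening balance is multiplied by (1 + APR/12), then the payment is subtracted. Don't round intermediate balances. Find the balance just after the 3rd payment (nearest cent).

$1,889.00

Monthly rate r = 28.5%/12 = 2.375% = 0.02375.
Each month: B ← B·(1+r) − $150.00.
Month 1: interest $52.01; balance after payment $2,092.01.
Month 2: interest $49.69; balance after payment $1,991.70.
Month 3: interest $47.30; balance after payment $1,889.00.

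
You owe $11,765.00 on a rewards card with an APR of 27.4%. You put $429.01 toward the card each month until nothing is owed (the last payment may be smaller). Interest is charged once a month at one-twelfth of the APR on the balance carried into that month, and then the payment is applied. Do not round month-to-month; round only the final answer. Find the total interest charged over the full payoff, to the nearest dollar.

Monthly rate r = 27.4%/12 = 2.28333% = 0.0228333.
Payoff takes n = ⌈−ln(1 − rB₀/P)/ln(1+r)⌉ = ⌈43.583⌉ = 44 payments; the last is $251.41.
Total paid = 43·$429.01 + $251.41 = $18,698.84.
Total interest = total paid − principal = $18,698.84 − $11,765.00 = $6,933.84.

$6,934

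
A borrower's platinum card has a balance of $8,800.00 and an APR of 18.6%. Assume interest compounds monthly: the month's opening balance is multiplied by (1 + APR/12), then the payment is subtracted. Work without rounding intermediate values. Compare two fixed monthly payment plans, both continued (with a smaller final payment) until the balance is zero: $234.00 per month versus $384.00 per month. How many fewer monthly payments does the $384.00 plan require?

Monthly rate r = 18.6%/12 = 1.55% = 0.0155.
At $234.00/mo: n = ⌈−ln(1 − rB₀/P)/ln(1+r)⌉ = 57 payments (last $199.55); total interest = total paid − $8,800.00 = $4,503.55.
At $384.00/mo: 29 payments (last $204.38); total interest $2,156.38.
Payments saved = 57 − 29 = 28.

28 fewer payments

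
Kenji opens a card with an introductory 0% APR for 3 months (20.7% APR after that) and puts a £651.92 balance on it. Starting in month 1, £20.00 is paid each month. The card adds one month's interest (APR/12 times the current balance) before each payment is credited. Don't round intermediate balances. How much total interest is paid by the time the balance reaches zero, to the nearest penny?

£243.56

Promo months 1–3 at r₀ = 0%/12 = 0; months 4+ at r₁ = 20.7%/12 = 0.01725.
After month 3 (no interest yet): B = £651.92 − 3·£20.00 = £591.92.
Then at r₁ with £20.00/mo: n₂ = −ln(1 − r₁·B/P)/ln(1+r₁) ≈ 41.77 → 42 more payments.
Total paid = 44·£20.00 + £15.48 = £895.48; interest = £895.48 − £651.92 = £243.56.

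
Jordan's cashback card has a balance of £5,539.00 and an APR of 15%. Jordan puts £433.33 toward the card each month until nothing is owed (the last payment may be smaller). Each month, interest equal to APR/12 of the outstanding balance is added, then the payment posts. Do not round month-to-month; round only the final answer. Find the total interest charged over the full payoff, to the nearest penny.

Monthly rate r = 15%/12 = 1.25% = 0.0125.
Payoff takes n = ⌈−ln(1 − rB₀/P)/ln(1+r)⌉ = ⌈14.014⌉ = 15 payments; the last is £6.19.
Total paid = 14·£433.33 + £6.19 = £6,072.81.
Total interest = total paid − principal = £6,072.81 − £5,539.00 = £533.81.

£533.81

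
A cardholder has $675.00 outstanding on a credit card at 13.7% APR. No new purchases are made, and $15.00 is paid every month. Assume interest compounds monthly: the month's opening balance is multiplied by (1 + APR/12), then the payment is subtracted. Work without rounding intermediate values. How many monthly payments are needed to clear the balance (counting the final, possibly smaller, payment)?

Monthly rate r = 13.7%/12 = 1.14167% = 0.0114167.
Recurrence: B ← B·(1+r) − $15.00.
Month 1: interest $7.71; balance after payment $667.71.
Month 2: interest $7.62; balance after payment $660.33.
Closed form: n = −ln(1 − rB₀/P)/ln(1+r) = −ln(0.48625)/ln(1.01142) ≈ 63.516, so the balance reaches zero during payment 64.

64 months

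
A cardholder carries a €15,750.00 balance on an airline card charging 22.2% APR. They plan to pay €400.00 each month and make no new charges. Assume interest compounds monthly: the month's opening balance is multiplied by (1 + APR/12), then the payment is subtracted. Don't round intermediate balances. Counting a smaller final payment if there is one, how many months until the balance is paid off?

72 months

Monthly rate r = 22.2%/12 = 1.85% = 0.0185.
Recurrence: B ← B·(1+r) − €400.00.
Month 1: interest €291.38; balance after payment €15,641.38.
Month 2: interest €289.37; balance after payment €15,530.74.
Closed form: n = −ln(1 − rB₀/P)/ln(1+r) = −ln(0.27156)/ln(1.0185) ≈ 71.113, so the balance reaches zero during payment 72.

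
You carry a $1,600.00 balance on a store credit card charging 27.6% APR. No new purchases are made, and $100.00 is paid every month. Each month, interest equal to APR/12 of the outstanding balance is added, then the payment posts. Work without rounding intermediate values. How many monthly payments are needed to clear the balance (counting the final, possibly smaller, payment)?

Monthly rate r = 27.6%/12 = 2.3% = 0.023.
Recurrence: B ← B·(1+r) − $100.00.
Month 1: interest $36.80; balance after payment $1,536.80.
Month 2: interest $35.35; balance after payment $1,472.15.
Closed form: n = −ln(1 − rB₀/P)/ln(1+r) = −ln(0.632)/ln(1.023) ≈ 20.179, so the balance reaches zero during payment 21.

21 months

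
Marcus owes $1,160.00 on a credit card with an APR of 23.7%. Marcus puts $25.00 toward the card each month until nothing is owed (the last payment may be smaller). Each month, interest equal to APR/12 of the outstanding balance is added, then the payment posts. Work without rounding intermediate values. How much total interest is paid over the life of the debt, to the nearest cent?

Monthly rate r = 23.7%/12 = 1.975% = 0.01975.
Payoff takes n = ⌈−ln(1 − rB₀/P)/ln(1+r)⌉ = ⌈126.893⌉ = 127 payments; the last is $22.35.
Total paid = 126·$25.00 + $22.35 = $3,172.35.
Total interest = total paid − principal = $3,172.35 − $1,160.00 = $2,012.35.

$2,012.35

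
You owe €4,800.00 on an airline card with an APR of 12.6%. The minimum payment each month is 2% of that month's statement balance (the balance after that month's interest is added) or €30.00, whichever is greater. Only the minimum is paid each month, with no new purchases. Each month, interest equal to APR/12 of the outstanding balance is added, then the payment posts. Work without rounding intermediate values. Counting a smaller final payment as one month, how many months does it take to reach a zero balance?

Monthly rate r = 12.6%/12 = 1.05% = 0.0105.
While 2% of the post-interest balance exceeds €30.00, each month B ← (B·(1+r))·(1 − 0.02), i.e. B shrinks by the factor (1+r)·0.98 = 0.99029.
This holds for months 1–121. Entering month 122 the balance is €1,473.98; 2% of the post-interest balance is now below €30.00, so the flat €30.00 minimum applies from here.
From month 122 a fixed €30.00 at rate r clears €1,473.98 in 70 more payments. Total: 121 + 70 = 191 months.

191 months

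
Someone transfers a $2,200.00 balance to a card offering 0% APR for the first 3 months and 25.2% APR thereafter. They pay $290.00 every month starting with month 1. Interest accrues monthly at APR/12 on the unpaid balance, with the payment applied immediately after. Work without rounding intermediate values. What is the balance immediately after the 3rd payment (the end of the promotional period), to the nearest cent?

$1,330.00

Promo months 1–3 at r₀ = 0%/12 = 0; months 4+ at r₁ = 25.2%/12 = 0.021.
After month 3 (no interest yet): B = $2,200.00 − 3·$290.00 = $1,330.00.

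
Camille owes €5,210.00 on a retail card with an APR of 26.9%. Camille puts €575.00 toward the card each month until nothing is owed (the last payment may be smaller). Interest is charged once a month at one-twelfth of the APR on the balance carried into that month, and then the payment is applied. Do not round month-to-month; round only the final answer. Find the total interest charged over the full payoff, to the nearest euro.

Monthly rate r = 26.9%/12 = 2.24167% = 0.0224167.
Payoff takes n = ⌈−ln(1 − rB₀/P)/ln(1+r)⌉ = ⌈10.241⌉ = 11 payments; the last is €140.02.
Total paid = 10·€575.00 + €140.02 = €5,890.02.
Total interest = total paid − principal = €5,890.02 − €5,210.00 = €680.02.

€680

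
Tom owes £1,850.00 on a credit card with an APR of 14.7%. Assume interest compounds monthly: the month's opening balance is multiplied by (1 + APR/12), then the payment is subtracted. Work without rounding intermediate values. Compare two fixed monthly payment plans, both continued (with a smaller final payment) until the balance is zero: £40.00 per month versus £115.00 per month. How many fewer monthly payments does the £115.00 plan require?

50 fewer payments

Monthly rate r = 14.7%/12 = 1.225% = 0.01225.
At £40.00/mo: n = ⌈−ln(1 − rB₀/P)/ln(1+r)⌉ = 69 payments (last £26.56); total interest = total paid − £1,850.00 = £896.56.
At £115.00/mo: 19 payments (last £3.05); total interest £223.05.
Payments saved = 69 − 19 = 50.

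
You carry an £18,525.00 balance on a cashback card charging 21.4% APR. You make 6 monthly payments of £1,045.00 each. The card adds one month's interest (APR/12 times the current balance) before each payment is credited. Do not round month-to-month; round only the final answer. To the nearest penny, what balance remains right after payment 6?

£14,041.40

Monthly rate r = 21.4%/12 = 1.78333% = 0.0178333.
Each month: B ← B·(1+r) − £1,045.00.
Month 1: interest £330.36; balance after payment £17,810.36.
Month 2: interest £317.62; balance after payment £17,082.98.
Month 3: interest £304.65; balance after payment £16,342.63.
Month 4: interest £291.44; balance after payment £15,589.07.
Month 5: interest £278.01; balance after payment £14,822.08.
Month 6: interest £264.33; balance after payment £14,041.40.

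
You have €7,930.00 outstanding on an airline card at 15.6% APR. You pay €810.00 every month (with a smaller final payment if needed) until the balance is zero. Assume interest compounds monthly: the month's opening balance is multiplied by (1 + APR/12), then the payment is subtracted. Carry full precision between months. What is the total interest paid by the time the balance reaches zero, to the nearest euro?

€608

Monthly rate r = 15.6%/12 = 1.3% = 0.013.
Payoff takes n = ⌈−ln(1 − rB₀/P)/ln(1+r)⌉ = ⌈10.540⌉ = 11 payments; the last is €438.32.
Total paid = 10·€810.00 + €438.32 = €8,538.32.
Total interest = total paid − principal = €8,538.32 − €7,930.00 = €608.32.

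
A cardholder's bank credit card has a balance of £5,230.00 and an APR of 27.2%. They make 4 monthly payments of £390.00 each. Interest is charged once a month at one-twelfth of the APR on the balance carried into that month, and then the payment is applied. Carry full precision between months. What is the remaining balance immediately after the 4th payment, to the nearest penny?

£4,106.71

Monthly rate r = 27.2%/12 = 2.26667% = 0.0226667.
Each month: B ← B·(1+r) − £390.00.
Month 1: interest £118.55; balance after payment £4,958.55.
Month 2: interest £112.39; balance after payment £4,680.94.
Month 3: interest £106.10; balance after payment £4,397.04.
Month 4: interest £99.67; balance after payment £4,106.71.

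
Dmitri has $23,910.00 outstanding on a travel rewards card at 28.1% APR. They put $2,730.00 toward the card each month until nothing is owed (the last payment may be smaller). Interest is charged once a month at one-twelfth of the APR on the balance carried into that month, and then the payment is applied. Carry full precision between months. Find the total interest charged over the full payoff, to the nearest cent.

$3,163.36

Monthly rate r = 28.1%/12 = 2.34167% = 0.0234167.
Payoff takes n = ⌈−ln(1 − rB₀/P)/ln(1+r)⌉ = ⌈9.916⌉ = 10 payments; the last is $2,503.36.
Total paid = 9·$2,730.00 + $2,503.36 = $27,073.36.
Total interest = total paid − principal = $27,073.36 − $23,910.00 = $3,163.36.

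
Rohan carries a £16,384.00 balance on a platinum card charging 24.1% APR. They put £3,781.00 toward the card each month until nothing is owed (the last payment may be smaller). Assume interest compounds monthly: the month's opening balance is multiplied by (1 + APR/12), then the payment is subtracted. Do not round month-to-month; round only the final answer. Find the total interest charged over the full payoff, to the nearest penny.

£937.90

Monthly rate r = 24.1%/12 = 2.00833% = 0.0200833.
Payoff takes n = ⌈−ln(1 − rB₀/P)/ln(1+r)⌉ = ⌈4.579⌉ = 5 payments; the last is £2,197.90.
Total paid = 4·£3,781.00 + £2,197.90 = £17,321.90.
Total interest = total paid − principal = £17,321.90 − £16,384.00 = £937.90.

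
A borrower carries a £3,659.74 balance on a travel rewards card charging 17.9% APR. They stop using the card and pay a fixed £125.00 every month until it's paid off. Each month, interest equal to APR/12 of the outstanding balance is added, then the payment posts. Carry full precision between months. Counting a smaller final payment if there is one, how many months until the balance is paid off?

39 payments

Monthly rate r = 17.9%/12 = 1.49167% = 0.0149167.
Recurrence: B ← B·(1+r) − £125.00.
Month 1: interest £54.59; balance after payment £3,589.33.
Month 2: interest £53.54; balance after payment £3,517.87.
Closed form: n = −ln(1 − rB₀/P)/ln(1+r) = −ln(0.56327)/ln(1.01492) ≈ 38.766, so the balance reaches zero during payment 39.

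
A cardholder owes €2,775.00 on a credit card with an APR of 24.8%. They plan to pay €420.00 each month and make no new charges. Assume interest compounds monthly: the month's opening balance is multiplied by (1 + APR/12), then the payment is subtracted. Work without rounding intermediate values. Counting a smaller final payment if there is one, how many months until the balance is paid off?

Monthly rate r = 24.8%/12 = 2.06667% = 0.0206667.
Recurrence: B ← B·(1+r) − €420.00.
Month 1: interest €57.35; balance after payment €2,412.35.
Month 2: interest €49.86; balance after payment €2,042.21.
Closed form: n = −ln(1 − rB₀/P)/ln(1+r) = −ln(0.86345)/ln(1.02067) ≈ 7.177, so the balance reaches zero during payment 8.

8 months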